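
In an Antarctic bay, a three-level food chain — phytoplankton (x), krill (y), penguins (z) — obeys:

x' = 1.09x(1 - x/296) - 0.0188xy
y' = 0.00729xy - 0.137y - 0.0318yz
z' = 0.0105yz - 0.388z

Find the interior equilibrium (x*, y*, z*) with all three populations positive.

From dz/dt = 0: 0.0105y* = 0.388, so y* = 37.
From dx/dt = 0: 1.09(1 - x*/296) = 0.0188·37, giving x* = 296·(1 - 0.637) = 107.
From dy/dt = 0: 0.00729·107 - 0.137 = 0.0318z*, so z* = 0.646/0.0318 = 20.3.

x* ≈ 107, y* ≈ 37, z* ≈ 20.3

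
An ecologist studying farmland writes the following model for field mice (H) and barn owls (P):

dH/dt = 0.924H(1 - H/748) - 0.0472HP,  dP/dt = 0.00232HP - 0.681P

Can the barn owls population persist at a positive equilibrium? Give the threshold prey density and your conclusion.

The predator equation gives dP/dt > 0 only when H > 0.681/0.00232 = 294.
Without the predator, H → K = 748. Since 748 > 294, the predator can invade and persist.

Threshold H = 294; K > 294, so yes, the predator persists.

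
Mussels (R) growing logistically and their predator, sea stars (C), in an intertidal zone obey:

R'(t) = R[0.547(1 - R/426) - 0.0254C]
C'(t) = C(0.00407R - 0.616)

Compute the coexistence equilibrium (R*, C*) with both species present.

R* ≈ 151, C* ≈ 13.9

From dC/dt = 0 with C > 0: 0.00407R* = 0.616, so R* = 151.
Substitute into dR/dt = 0: 0.547(1 - 151/426) = 0.0254C*.
The bracket is 0.645, giving C* = 0.353/0.0254 = 13.9.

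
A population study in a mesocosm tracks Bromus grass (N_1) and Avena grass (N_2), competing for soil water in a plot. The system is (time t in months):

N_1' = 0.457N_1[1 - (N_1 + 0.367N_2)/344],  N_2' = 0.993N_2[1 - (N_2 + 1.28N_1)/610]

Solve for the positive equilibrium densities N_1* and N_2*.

Setting both brackets to zero gives the nullclines N_1 + 0.367N_2 = 344 and 1.28N_1 + N_2 = 610.
Substituting N_2 = 610 - 1.28N_1 into the first: N_1(1 - 0.367·1.28) = 344 - 0.367·610.
So N_1* = 120/0.53 = 227, and then N_2* = 610 - 1.28·227 = 320.

N_1* ≈ 227, N_2* ≈ 320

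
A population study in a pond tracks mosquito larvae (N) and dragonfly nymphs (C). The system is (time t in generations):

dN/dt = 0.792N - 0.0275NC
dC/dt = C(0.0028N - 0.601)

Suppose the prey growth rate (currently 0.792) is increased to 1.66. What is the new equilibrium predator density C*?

C* ≈ 60.4

At the interior fixed point, setting dN/dt = 0 with N > 0 fixes C* = (prey growth rate)/(NC coefficient) — independent of the other coefficients.
With the change, C* = 1.66/0.0275 = 60.4; it rises from 28.8.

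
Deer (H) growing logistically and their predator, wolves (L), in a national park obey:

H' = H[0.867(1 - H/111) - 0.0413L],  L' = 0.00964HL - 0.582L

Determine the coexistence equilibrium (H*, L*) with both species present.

H* ≈ 60.4, L* ≈ 9.57

From dL/dt = 0 with L > 0: 0.00964H* = 0.582, so H* = 60.4.
Substitute into dH/dt = 0: 0.867(1 - 60.4/111) = 0.0413L*.
The bracket is 0.456, giving L* = 0.395/0.0413 = 9.57.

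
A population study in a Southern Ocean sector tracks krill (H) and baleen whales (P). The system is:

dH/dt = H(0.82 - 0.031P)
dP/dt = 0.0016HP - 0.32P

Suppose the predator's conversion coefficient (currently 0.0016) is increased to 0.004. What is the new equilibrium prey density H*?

At the interior fixed point, setting dP/dt = 0 with P > 0 fixes H* = (predator death rate)/(HP coefficient) — independent of the other coefficients.
With the change, H* = 0.32/0.004 = 80; it falls from 200.

H* ≈ 80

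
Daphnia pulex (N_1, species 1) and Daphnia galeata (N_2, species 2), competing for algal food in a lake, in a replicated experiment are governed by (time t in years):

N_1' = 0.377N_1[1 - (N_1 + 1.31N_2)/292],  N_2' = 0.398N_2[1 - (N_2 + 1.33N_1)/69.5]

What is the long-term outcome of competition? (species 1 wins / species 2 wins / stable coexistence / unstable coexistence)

species 1 excludes species 2

Compare the nullcline intercepts: K1/α12 = 292/1.31 = 223 > K2 = 69.5; K2/α21 = 69.5/1.33 = 52.3 < K1 = 292.
Since the inequalities point opposite ways, species 1 can invade but species 2 cannot.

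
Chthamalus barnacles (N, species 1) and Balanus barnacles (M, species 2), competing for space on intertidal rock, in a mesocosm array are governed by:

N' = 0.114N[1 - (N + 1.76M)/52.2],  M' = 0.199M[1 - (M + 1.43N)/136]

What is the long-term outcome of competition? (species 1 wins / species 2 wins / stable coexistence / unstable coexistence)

Compare the nullcline intercepts: K1/α12 = 52.2/1.76 = 29.7 < K2 = 136; K2/α21 = 136/1.43 = 95.1 > K1 = 52.2.
Since the inequalities point opposite ways, species 2 can invade but species 1 cannot.

species 2 excludes species 1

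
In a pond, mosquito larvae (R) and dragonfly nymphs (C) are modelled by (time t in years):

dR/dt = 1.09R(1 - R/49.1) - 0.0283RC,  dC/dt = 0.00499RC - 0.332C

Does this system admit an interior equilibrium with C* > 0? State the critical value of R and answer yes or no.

The predator equation gives dC/dt > 0 only when R > 0.332/0.00499 = 66.5.
Without the predator, R → K = 49.1. Since 49.1 < 66.5, the predator cannot invade.

Threshold R = 66.5; K < 66.5, so no, the predator goes extinct.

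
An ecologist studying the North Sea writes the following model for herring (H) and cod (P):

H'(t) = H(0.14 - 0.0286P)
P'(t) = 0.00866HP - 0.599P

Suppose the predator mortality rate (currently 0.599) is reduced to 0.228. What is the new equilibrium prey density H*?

At the interior fixed point, setting dP/dt = 0 with P > 0 fixes H* = (predator death rate)/(HP coefficient) — independent of the other coefficients.
With the change, H* = 0.228/0.00866 = 26.3; it falls from 69.2.

H* ≈ 26.3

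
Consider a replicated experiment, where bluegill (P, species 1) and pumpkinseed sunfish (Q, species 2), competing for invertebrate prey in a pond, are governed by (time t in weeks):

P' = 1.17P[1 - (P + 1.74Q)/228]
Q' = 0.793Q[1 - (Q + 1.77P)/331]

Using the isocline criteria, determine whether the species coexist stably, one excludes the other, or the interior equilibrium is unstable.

unstable coexistence (outcome depends on initial conditions)

Compare the nullcline intercepts: K1/α12 = 228/1.74 = 131 < K2 = 331; K2/α21 = 331/1.77 = 187 < K1 = 228.
Since both are reversed, neither can invade when rare; the interior point is a saddle.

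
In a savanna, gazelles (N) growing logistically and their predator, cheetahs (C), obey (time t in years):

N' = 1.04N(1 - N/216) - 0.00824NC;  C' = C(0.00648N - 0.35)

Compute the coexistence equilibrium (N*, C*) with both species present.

N* ≈ 54, C* ≈ 94.7

From dC/dt = 0 with C > 0: 0.00648N* = 0.35, so N* = 54.
Substitute into dN/dt = 0: 1.04(1 - 54/216) = 0.00824C*.
The bracket is 0.75, giving C* = 0.78/0.00824 = 94.7.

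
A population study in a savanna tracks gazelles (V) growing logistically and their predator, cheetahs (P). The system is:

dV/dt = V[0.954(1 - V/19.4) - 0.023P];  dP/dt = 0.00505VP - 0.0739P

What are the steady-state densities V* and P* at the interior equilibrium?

From dP/dt = 0 with P > 0: 0.00505V* = 0.0739, so V* = 14.6.
Substitute into dV/dt = 0: 0.954(1 - 14.6/19.4) = 0.023P*.
The bracket is 0.246, giving P* = 0.234/0.023 = 10.2.

V* ≈ 14.6, P* ≈ 10.2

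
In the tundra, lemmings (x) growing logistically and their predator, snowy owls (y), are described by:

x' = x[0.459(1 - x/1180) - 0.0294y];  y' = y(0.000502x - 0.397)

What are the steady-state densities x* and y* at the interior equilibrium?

x* ≈ 791, y* ≈ 5.15

From dy/dt = 0 with y > 0: 0.000502x* = 0.397, so x* = 791.
Substitute into dx/dt = 0: 0.459(1 - 791/1180) = 0.0294y*.
The bracket is 0.33, giving y* = 0.151/0.0294 = 5.15.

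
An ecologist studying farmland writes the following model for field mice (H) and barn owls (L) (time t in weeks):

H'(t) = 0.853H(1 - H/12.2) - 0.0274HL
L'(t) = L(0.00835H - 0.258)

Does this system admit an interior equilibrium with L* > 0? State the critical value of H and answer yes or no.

Threshold H = 30.9; K < 30.9, so no, the predator goes extinct.

The predator equation gives dL/dt > 0 only when H > 0.258/0.00835 = 30.9.
Without the predator, H → K = 12.2. Since 12.2 < 30.9, the predator cannot invade.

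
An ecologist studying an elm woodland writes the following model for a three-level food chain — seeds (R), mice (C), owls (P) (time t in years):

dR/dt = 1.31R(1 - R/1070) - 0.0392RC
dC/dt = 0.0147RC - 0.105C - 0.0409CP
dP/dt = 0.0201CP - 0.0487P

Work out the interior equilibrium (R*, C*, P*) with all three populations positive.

R* ≈ 992, C* ≈ 2.42, P* ≈ 354

From dP/dt = 0: 0.0201C* = 0.0487, so C* = 2.42.
From dR/dt = 0: 1.31(1 - R*/1070) = 0.0392·2.42, giving R* = 1070·(1 - 0.0725) = 992.
From dC/dt = 0: 0.0147·992 - 0.105 = 0.0409P*, so P* = 14.5/0.0409 = 354.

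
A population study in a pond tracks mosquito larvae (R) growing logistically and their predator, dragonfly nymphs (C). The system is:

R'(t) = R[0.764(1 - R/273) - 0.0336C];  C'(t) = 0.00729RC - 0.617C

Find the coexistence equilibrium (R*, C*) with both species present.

From dC/dt = 0 with C > 0: 0.00729R* = 0.617, so R* = 84.6.
Substitute into dR/dt = 0: 0.764(1 - 84.6/273) = 0.0336C*.
The bracket is 0.69, giving C* = 0.527/0.0336 = 15.7.

R* ≈ 84.6, C* ≈ 15.7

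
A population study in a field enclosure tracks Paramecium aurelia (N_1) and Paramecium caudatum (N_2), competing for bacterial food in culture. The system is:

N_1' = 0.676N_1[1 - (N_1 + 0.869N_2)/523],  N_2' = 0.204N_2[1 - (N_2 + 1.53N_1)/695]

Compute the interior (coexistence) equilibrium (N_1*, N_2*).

N_1* ≈ 246, N_2* ≈ 319

Setting both brackets to zero gives the nullclines N_1 + 0.869N_2 = 523 and 1.53N_1 + N_2 = 695.
Substituting N_2 = 695 - 1.53N_1 into the first: N_1(1 - 0.869·1.53) = 523 - 0.869·695.
So N_1* = -81/-0.33 = 246, and then N_2* = 695 - 1.53·246 = 319.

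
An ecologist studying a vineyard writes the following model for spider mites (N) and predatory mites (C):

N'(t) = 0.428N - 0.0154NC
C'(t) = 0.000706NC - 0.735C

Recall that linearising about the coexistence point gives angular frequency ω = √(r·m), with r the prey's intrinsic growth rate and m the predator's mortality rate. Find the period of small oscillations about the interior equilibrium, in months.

T ≈ 11.2 months

Here r = 0.428 and m = 0.735, so r·m = 0.315.
ω = √0.315 = 0.561 per month, hence T = 2π/ω ≈ 11.2 months.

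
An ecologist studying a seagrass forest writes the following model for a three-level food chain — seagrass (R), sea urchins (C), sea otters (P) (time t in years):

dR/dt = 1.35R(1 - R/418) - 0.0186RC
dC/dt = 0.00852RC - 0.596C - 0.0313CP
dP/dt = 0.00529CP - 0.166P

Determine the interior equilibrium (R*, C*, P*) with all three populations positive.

R* ≈ 237, C* ≈ 31.4, P* ≈ 45.5

From dP/dt = 0: 0.00529C* = 0.166, so C* = 31.4.
From dR/dt = 0: 1.35(1 - R*/418) = 0.0186·31.4, giving R* = 418·(1 - 0.432) = 237.
From dC/dt = 0: 0.00852·237 - 0.596 = 0.0313P*, so P* = 1.43/0.0313 = 45.5.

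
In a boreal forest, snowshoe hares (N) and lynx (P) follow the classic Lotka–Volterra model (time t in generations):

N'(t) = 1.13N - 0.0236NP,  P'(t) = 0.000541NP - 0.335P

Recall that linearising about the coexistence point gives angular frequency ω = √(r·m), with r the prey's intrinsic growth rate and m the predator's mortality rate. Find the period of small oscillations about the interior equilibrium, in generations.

Here r = 1.13 and m = 0.335, so r·m = 0.379.
ω = √0.379 = 0.615 per generation, hence T = 2π/ω ≈ 10.2 generations.

T ≈ 10.2 generations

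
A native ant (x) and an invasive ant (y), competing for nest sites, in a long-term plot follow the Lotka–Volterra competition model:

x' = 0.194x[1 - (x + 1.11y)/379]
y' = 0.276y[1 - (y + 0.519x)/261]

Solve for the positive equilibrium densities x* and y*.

Setting both brackets to zero gives the nullclines x + 1.11y = 379 and 0.519x + y = 261.
Substituting y = 261 - 0.519x into the first: x(1 - 1.11·0.519) = 379 - 1.11·261.
So x* = 89.3/0.424 = 211, and then y* = 261 - 0.519·211 = 152.

x* ≈ 211, y* ≈ 152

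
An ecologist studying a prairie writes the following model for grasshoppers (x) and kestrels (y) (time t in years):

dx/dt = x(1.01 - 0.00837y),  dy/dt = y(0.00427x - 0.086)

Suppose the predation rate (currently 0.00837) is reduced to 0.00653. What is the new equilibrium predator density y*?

y* ≈ 155

At the interior fixed point, setting dx/dt = 0 with x > 0 fixes y* = (prey growth rate)/(xy coefficient) — independent of the other coefficients.
With the change, y* = 1.01/0.00653 = 155; it rises from 121.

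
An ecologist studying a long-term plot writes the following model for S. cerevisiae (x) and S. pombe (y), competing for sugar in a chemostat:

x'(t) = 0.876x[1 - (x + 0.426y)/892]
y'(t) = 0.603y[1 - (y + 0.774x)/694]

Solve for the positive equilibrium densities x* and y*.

x* ≈ 890, y* ≈ 5.36

Setting both brackets to zero gives the nullclines x + 0.426y = 892 and 0.774x + y = 694.
Substituting y = 694 - 0.774x into the first: x(1 - 0.426·0.774) = 892 - 0.426·694.
So x* = 596/0.67 = 890, and then y* = 694 - 0.774·890 = 5.36.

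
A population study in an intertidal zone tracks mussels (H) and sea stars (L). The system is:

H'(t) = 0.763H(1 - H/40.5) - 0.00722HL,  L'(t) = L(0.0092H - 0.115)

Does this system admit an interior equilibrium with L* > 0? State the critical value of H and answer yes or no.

Threshold H = 12.5; K > 12.5, so yes, the predator persists.

The predator equation gives dL/dt > 0 only when H > 0.115/0.0092 = 12.5.
Without the predator, H → K = 40.5. Since 40.5 > 12.5, the predator can invade and persist.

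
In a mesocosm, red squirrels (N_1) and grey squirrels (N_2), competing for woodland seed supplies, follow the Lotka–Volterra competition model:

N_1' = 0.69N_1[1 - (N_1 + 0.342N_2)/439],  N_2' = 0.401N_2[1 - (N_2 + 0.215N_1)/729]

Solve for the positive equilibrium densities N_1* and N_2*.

N_1* ≈ 205, N_2* ≈ 685

Setting both brackets to zero gives the nullclines N_1 + 0.342N_2 = 439 and 0.215N_1 + N_2 = 729.
Substituting N_2 = 729 - 0.215N_1 into the first: N_1(1 - 0.342·0.215) = 439 - 0.342·729.
So N_1* = 190/0.926 = 205, and then N_2* = 729 - 0.215·205 = 685.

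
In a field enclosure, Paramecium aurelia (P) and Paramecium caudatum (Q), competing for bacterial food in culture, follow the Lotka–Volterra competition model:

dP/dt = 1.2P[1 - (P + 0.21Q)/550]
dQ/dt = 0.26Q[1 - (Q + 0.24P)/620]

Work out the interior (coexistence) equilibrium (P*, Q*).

Setting both brackets to zero gives the nullclines P + 0.21Q = 550 and 0.24P + Q = 620.
Substituting Q = 620 - 0.24P into the first: P(1 - 0.21·0.24) = 550 - 0.21·620.
So P* = 420/0.95 = 442, and then Q* = 620 - 0.24·442 = 514.

P* ≈ 442, Q* ≈ 514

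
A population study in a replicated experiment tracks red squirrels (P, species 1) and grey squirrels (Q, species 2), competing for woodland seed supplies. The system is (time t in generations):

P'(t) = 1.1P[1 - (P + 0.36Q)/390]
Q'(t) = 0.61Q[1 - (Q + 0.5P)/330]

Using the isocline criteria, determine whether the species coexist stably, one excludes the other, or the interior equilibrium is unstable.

stable coexistence

Compare the nullcline intercepts: K1/α12 = 390/0.36 = 1080 > K2 = 330; K2/α21 = 330/0.5 = 660 > K1 = 390.
Since both inequalities hold, each species can invade when rare, so the interior equilibrium is stable.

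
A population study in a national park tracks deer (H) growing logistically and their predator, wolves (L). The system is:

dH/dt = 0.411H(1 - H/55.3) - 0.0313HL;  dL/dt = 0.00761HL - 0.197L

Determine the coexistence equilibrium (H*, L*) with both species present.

H* ≈ 25.9, L* ≈ 6.98

From dL/dt = 0 with L > 0: 0.00761H* = 0.197, so H* = 25.9.
Substitute into dH/dt = 0: 0.411(1 - 25.9/55.3) = 0.0313L*.
The bracket is 0.532, giving L* = 0.219/0.0313 = 6.98.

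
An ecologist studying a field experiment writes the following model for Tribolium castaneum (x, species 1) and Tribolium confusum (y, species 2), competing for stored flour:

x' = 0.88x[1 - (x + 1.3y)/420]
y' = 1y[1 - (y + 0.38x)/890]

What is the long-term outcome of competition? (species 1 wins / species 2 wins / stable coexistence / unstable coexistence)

Compare the nullcline intercepts: K1/α12 = 420/1.3 = 323 < K2 = 890; K2/α21 = 890/0.38 = 2340 > K1 = 420.
Since the inequalities point opposite ways, species 2 can invade but species 1 cannot.

species 2 excludes species 1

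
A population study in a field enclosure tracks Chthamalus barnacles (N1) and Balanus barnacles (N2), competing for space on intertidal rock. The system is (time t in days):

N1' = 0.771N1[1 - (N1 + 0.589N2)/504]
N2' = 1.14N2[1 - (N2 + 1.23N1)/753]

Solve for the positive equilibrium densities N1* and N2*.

N1* ≈ 220, N2* ≈ 483

Setting both brackets to zero gives the nullclines N1 + 0.589N2 = 504 and 1.23N1 + N2 = 753.
Substituting N2 = 753 - 1.23N1 into the first: N1(1 - 0.589·1.23) = 504 - 0.589·753.
So N1* = 60.5/0.276 = 220, and then N2* = 753 - 1.23·220 = 483.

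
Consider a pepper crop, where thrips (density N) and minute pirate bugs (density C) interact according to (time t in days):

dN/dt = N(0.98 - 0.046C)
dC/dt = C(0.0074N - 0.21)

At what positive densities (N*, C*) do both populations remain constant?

N* ≈ 28.4, C* ≈ 21.3

Set dC/dt = 0 with C > 0: 0.0074N - 0.21 = 0, so N* = 0.21/0.0074 = 28.4.
Set dN/dt = 0 with N > 0: 0.98 - 0.046C = 0, so C* = 0.98/0.046 = 21.3.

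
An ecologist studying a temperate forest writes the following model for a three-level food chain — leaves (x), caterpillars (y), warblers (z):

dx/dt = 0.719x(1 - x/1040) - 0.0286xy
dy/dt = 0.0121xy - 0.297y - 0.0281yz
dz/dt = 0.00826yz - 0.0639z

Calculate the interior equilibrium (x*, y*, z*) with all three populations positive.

x* ≈ 720, y* ≈ 7.74, z* ≈ 299

From dz/dt = 0: 0.00826y* = 0.0639, so y* = 7.74.
From dx/dt = 0: 0.719(1 - x*/1040) = 0.0286·7.74, giving x* = 1040·(1 - 0.308) = 720.
From dy/dt = 0: 0.0121·720 - 0.297 = 0.0281z*, so z* = 8.41/0.0281 = 299.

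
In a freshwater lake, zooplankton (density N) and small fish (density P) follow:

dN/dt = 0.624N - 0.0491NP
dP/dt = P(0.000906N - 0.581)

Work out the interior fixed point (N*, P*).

Set dP/dt = 0 with P > 0: 0.000906N - 0.581 = 0, so N* = 0.581/0.000906 = 641.
Set dN/dt = 0 with N > 0: 0.624 - 0.0491P = 0, so P* = 0.624/0.0491 = 12.7.

N* ≈ 641, P* ≈ 12.7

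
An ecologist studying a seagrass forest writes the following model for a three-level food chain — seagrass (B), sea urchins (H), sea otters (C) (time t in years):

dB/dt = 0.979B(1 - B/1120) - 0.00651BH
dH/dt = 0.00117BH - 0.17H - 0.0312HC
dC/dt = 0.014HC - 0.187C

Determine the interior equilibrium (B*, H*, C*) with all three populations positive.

B* ≈ 1020, H* ≈ 13.4, C* ≈ 32.8

From dC/dt = 0: 0.014H* = 0.187, so H* = 13.4.
From dB/dt = 0: 0.979(1 - B*/1120) = 0.00651·13.4, giving B* = 1120·(1 - 0.0888) = 1020.
From dH/dt = 0: 0.00117·1020 - 0.17 = 0.0312C*, so C* = 1.02/0.0312 = 32.8.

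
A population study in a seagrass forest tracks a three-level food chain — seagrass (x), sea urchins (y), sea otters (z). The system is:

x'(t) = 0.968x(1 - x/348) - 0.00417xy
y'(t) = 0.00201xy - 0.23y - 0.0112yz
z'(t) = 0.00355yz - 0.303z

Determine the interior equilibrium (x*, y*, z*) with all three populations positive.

From dz/dt = 0: 0.00355y* = 0.303, so y* = 85.4.
From dx/dt = 0: 0.968(1 - x*/348) = 0.00417·85.4, giving x* = 348·(1 - 0.368) = 220.
From dy/dt = 0: 0.00201·220 - 0.23 = 0.0112z*, so z* = 0.212/0.0112 = 19.

x* ≈ 220, y* ≈ 85.4, z* ≈ 19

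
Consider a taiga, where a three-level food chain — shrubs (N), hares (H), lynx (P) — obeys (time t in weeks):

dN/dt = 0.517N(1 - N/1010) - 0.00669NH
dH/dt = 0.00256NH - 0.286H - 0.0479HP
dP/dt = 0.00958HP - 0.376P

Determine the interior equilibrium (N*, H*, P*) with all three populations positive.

From dP/dt = 0: 0.00958H* = 0.376, so H* = 39.2.
From dN/dt = 0: 0.517(1 - N*/1010) = 0.00669·39.2, giving N* = 1010·(1 - 0.508) = 497.
From dH/dt = 0: 0.00256·497 - 0.286 = 0.0479P*, so P* = 0.986/0.0479 = 20.6.

N* ≈ 497, H* ≈ 39.2, P* ≈ 20.6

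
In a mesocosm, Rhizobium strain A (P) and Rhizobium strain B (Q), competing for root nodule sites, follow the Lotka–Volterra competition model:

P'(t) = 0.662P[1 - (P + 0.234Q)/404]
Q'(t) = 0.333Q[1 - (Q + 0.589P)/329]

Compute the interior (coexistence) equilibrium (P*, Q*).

P* ≈ 379, Q* ≈ 106

Setting both brackets to zero gives the nullclines P + 0.234Q = 404 and 0.589P + Q = 329.
Substituting Q = 329 - 0.589P into the first: P(1 - 0.234·0.589) = 404 - 0.234·329.
So P* = 327/0.862 = 379, and then Q* = 329 - 0.589·379 = 106.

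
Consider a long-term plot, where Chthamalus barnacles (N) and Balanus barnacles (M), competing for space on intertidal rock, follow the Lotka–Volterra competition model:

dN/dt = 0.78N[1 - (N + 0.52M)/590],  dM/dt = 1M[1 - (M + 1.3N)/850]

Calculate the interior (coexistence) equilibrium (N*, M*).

N* ≈ 457, M* ≈ 256

Setting both brackets to zero gives the nullclines N + 0.52M = 590 and 1.3N + M = 850.
Substituting M = 850 - 1.3N into the first: N(1 - 0.52·1.3) = 590 - 0.52·850.
So N* = 148/0.324 = 457, and then M* = 850 - 1.3·457 = 256.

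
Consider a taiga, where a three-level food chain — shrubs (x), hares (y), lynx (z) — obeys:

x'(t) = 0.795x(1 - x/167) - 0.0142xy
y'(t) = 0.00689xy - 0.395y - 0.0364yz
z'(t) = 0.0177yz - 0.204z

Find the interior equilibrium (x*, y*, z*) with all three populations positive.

x* ≈ 133, y* ≈ 11.5, z* ≈ 14.3

From dz/dt = 0: 0.0177y* = 0.204, so y* = 11.5.
From dx/dt = 0: 0.795(1 - x*/167) = 0.0142·11.5, giving x* = 167·(1 - 0.206) = 133.
From dy/dt = 0: 0.00689·133 - 0.395 = 0.0364z*, so z* = 0.519/0.0364 = 14.3.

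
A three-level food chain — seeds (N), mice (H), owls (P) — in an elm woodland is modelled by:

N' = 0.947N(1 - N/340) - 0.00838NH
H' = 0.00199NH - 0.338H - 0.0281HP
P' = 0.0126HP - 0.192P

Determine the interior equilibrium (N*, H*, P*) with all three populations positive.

N* ≈ 294, H* ≈ 15.2, P* ≈ 8.8

From dP/dt = 0: 0.0126H* = 0.192, so H* = 15.2.
From dN/dt = 0: 0.947(1 - N*/340) = 0.00838·15.2, giving N* = 340·(1 - 0.135) = 294.
From dH/dt = 0: 0.00199·294 - 0.338 = 0.0281P*, so P* = 0.247/0.0281 = 8.8.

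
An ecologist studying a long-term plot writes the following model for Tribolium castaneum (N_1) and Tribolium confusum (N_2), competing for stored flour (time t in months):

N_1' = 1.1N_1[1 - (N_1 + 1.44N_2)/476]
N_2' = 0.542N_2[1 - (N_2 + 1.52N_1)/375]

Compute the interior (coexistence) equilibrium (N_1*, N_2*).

Setting both brackets to zero gives the nullclines N_1 + 1.44N_2 = 476 and 1.52N_1 + N_2 = 375.
Substituting N_2 = 375 - 1.52N_1 into the first: N_1(1 - 1.44·1.52) = 476 - 1.44·375.
So N_1* = -64/-1.19 = 53.8, and then N_2* = 375 - 1.52·53.8 = 293.

N_1* ≈ 53.8, N_2* ≈ 293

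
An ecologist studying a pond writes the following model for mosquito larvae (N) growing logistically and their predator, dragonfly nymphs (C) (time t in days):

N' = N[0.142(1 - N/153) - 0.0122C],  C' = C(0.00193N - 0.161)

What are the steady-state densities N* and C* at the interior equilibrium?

From dC/dt = 0 with C > 0: 0.00193N* = 0.161, so N* = 83.4.
Substitute into dN/dt = 0: 0.142(1 - 83.4/153) = 0.0122C*.
The bracket is 0.455, giving C* = 0.0646/0.0122 = 5.29.

N* ≈ 83.4, C* ≈ 5.29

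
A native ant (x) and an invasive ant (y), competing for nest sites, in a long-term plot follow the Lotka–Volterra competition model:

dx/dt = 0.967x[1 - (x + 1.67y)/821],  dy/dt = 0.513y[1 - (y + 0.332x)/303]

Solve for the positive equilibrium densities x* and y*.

Setting both brackets to zero gives the nullclines x + 1.67y = 821 and 0.332x + y = 303.
Substituting y = 303 - 0.332x into the first: x(1 - 1.67·0.332) = 821 - 1.67·303.
So x* = 315/0.446 = 707, and then y* = 303 - 0.332·707 = 68.3.

x* ≈ 707, y* ≈ 68.3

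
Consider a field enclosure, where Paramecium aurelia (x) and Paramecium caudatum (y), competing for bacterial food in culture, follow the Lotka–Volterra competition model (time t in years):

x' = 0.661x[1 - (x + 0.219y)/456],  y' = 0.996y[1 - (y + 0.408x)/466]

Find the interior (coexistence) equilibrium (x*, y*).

Setting both brackets to zero gives the nullclines x + 0.219y = 456 and 0.408x + y = 466.
Substituting y = 466 - 0.408x into the first: x(1 - 0.219·0.408) = 456 - 0.219·466.
So x* = 354/0.911 = 389, and then y* = 466 - 0.408·389 = 307.

x* ≈ 389, y* ≈ 307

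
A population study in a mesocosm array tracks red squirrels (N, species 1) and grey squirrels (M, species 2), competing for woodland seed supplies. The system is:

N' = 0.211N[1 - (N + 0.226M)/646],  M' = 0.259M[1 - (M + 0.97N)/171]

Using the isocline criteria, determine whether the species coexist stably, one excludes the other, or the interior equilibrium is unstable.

species 1 excludes species 2

Compare the nullcline intercepts: K1/α12 = 646/0.226 = 2860 > K2 = 171; K2/α21 = 171/0.97 = 176 < K1 = 646.
Since the inequalities point opposite ways, species 1 can invade but species 2 cannot.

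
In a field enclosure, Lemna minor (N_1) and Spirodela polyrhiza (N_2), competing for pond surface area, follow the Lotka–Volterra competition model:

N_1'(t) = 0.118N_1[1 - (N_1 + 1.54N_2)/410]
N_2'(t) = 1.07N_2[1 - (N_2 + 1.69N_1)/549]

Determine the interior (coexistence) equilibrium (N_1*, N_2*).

N_1* ≈ 272, N_2* ≈ 89.8

Setting both brackets to zero gives the nullclines N_1 + 1.54N_2 = 410 and 1.69N_1 + N_2 = 549.
Substituting N_2 = 549 - 1.69N_1 into the first: N_1(1 - 1.54·1.69) = 410 - 1.54·549.
So N_1* = -435/-1.6 = 272, and then N_2* = 549 - 1.69·272 = 89.8.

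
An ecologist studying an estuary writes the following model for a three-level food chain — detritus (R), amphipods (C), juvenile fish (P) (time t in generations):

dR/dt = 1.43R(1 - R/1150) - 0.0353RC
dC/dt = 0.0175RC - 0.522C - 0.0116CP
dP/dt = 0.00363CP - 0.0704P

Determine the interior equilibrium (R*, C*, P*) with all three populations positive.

From dP/dt = 0: 0.00363C* = 0.0704, so C* = 19.4.
From dR/dt = 0: 1.43(1 - R*/1150) = 0.0353·19.4, giving R* = 1150·(1 - 0.479) = 599.
From dC/dt = 0: 0.0175·599 - 0.522 = 0.0116P*, so P* = 9.97/0.0116 = 859.

R* ≈ 599, C* ≈ 19.4, P* ≈ 859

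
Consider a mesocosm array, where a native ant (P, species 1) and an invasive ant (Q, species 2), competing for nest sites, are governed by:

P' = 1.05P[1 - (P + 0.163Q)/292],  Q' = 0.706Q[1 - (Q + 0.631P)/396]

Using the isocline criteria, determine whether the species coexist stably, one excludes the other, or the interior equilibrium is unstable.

Compare the nullcline intercepts: K1/α12 = 292/0.163 = 1790 > K2 = 396; K2/α21 = 396/0.631 = 628 > K1 = 292.
Since both inequalities hold, each species can invade when rare, so the interior equilibrium is stable.

stable coexistence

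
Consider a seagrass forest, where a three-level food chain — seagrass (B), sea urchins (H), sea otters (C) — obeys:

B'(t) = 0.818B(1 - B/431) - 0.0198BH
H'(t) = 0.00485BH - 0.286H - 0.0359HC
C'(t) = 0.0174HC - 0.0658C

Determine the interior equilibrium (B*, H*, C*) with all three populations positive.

From dC/dt = 0: 0.0174H* = 0.0658, so H* = 3.78.
From dB/dt = 0: 0.818(1 - B*/431) = 0.0198·3.78, giving B* = 431·(1 - 0.0915) = 392.
From dH/dt = 0: 0.00485·392 - 0.286 = 0.0359C*, so C* = 1.61/0.0359 = 44.9.

B* ≈ 392, H* ≈ 3.78, C* ≈ 44.9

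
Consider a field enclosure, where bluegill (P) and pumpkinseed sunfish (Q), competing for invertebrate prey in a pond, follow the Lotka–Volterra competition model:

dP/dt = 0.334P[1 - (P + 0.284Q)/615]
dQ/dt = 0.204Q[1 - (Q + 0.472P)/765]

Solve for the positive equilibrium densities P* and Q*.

Setting both brackets to zero gives the nullclines P + 0.284Q = 615 and 0.472P + Q = 765.
Substituting Q = 765 - 0.472P into the first: P(1 - 0.284·0.472) = 615 - 0.284·765.
So P* = 398/0.866 = 459, and then Q* = 765 - 0.472·459 = 548.

P* ≈ 459, Q* ≈ 548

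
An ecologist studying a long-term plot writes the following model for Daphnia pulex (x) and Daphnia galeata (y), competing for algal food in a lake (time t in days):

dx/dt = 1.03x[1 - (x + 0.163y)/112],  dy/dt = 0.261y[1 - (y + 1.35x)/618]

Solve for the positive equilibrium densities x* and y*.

x* ≈ 14.4, y* ≈ 598

Setting both brackets to zero gives the nullclines x + 0.163y = 112 and 1.35x + y = 618.
Substituting y = 618 - 1.35x into the first: x(1 - 0.163·1.35) = 112 - 0.163·618.
So x* = 11.3/0.78 = 14.4, and then y* = 618 - 1.35·14.4 = 598.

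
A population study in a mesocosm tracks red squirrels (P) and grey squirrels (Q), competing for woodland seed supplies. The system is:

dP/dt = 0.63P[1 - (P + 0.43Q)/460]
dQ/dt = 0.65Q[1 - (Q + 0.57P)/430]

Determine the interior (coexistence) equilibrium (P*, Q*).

Setting both brackets to zero gives the nullclines P + 0.43Q = 460 and 0.57P + Q = 430.
Substituting Q = 430 - 0.57P into the first: P(1 - 0.43·0.57) = 460 - 0.43·430.
So P* = 275/0.755 = 364, and then Q* = 430 - 0.57·364 = 222.

P* ≈ 364, Q* ≈ 222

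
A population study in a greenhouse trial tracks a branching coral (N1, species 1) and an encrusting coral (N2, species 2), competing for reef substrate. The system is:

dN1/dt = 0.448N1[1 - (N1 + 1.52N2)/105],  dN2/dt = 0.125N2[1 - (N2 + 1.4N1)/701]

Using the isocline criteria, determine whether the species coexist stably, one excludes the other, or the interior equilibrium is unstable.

species 2 excludes species 1

Compare the nullcline intercepts: K1/α12 = 105/1.52 = 69.1 < K2 = 701; K2/α21 = 701/1.4 = 501 > K1 = 105.
Since the inequalities point opposite ways, species 2 can invade but species 1 cannot.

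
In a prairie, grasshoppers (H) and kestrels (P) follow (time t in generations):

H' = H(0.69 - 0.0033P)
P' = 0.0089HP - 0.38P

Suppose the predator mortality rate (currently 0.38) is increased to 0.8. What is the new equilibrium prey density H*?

At the interior fixed point, setting dP/dt = 0 with P > 0 fixes H* = (predator death rate)/(HP coefficient) — independent of the other coefficients.
With the change, H* = 0.8/0.0089 = 89.9; it rises from 42.7.

H* ≈ 89.9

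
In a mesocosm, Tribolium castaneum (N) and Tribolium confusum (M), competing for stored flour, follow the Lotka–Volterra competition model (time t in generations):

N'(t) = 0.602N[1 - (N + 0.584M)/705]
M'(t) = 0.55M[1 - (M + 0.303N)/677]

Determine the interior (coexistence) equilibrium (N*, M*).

Setting both brackets to zero gives the nullclines N + 0.584M = 705 and 0.303N + M = 677.
Substituting M = 677 - 0.303N into the first: N(1 - 0.584·0.303) = 705 - 0.584·677.
So N* = 310/0.823 = 376, and then M* = 677 - 0.303·376 = 563.

N* ≈ 376, M* ≈ 563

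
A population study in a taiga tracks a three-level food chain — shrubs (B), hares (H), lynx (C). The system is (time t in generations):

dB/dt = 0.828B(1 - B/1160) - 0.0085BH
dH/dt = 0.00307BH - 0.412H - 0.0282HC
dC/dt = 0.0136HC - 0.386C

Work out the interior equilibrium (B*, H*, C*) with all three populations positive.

B* ≈ 822, H* ≈ 28.4, C* ≈ 74.9

From dC/dt = 0: 0.0136H* = 0.386, so H* = 28.4.
From dB/dt = 0: 0.828(1 - B*/1160) = 0.0085·28.4, giving B* = 1160·(1 - 0.291) = 822.
From dH/dt = 0: 0.00307·822 - 0.412 = 0.0282C*, so C* = 2.11/0.0282 = 74.9.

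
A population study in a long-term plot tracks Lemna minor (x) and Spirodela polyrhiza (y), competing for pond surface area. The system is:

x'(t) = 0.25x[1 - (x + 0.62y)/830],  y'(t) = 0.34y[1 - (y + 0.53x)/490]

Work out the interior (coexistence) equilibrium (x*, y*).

x* ≈ 784, y* ≈ 74.6

Setting both brackets to zero gives the nullclines x + 0.62y = 830 and 0.53x + y = 490.
Substituting y = 490 - 0.53x into the first: x(1 - 0.62·0.53) = 830 - 0.62·490.
So x* = 526/0.671 = 784, and then y* = 490 - 0.53·784 = 74.6.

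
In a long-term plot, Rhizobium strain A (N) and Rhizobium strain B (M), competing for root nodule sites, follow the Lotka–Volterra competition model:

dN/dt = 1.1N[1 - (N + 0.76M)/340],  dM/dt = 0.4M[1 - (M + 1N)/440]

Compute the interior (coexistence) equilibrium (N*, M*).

N* ≈ 23.3, M* ≈ 417

Setting both brackets to zero gives the nullclines N + 0.76M = 340 and 1N + M = 440.
Substituting M = 440 - 1N into the first: N(1 - 0.76·1) = 340 - 0.76·440.
So N* = 5.6/0.24 = 23.3, and then M* = 440 - 1·23.3 = 417.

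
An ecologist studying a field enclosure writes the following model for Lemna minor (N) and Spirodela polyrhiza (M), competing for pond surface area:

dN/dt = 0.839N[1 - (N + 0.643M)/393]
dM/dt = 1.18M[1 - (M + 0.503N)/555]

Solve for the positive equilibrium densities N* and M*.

Setting both brackets to zero gives the nullclines N + 0.643M = 393 and 0.503N + M = 555.
Substituting M = 555 - 0.503N into the first: N(1 - 0.643·0.503) = 393 - 0.643·555.
So N* = 36.1/0.677 = 53.4, and then M* = 555 - 0.503·53.4 = 528.

N* ≈ 53.4, M* ≈ 528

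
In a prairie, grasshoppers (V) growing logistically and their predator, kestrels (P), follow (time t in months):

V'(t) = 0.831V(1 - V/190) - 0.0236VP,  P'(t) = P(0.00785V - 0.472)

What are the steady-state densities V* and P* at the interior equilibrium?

V* ≈ 60.1, P* ≈ 24.1

From dP/dt = 0 with P > 0: 0.00785V* = 0.472, so V* = 60.1.
Substitute into dV/dt = 0: 0.831(1 - 60.1/190) = 0.0236P*.
The bracket is 0.684, giving P* = 0.568/0.0236 = 24.1.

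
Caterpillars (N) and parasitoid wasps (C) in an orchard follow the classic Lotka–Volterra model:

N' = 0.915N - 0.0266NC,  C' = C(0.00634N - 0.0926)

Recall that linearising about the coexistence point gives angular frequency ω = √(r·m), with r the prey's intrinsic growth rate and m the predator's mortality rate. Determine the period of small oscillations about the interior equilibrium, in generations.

T ≈ 21.6 generations

Here r = 0.915 and m = 0.0926, so r·m = 0.0847.
ω = √0.0847 = 0.291 per generation, hence T = 2π/ω ≈ 21.6 generations.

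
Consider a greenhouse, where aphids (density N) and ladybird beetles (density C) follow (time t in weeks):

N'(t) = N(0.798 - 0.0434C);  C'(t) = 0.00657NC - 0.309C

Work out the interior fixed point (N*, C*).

Set dC/dt = 0 with C > 0: 0.00657N - 0.309 = 0, so N* = 0.309/0.00657 = 47.
Set dN/dt = 0 with N > 0: 0.798 - 0.0434C = 0, so C* = 0.798/0.0434 = 18.4.

N* ≈ 47, C* ≈ 18.4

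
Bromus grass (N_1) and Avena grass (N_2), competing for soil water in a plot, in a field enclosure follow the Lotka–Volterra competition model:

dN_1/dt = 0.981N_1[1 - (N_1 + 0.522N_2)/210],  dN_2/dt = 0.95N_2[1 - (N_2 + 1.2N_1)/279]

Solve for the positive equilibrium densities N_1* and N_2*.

Setting both brackets to zero gives the nullclines N_1 + 0.522N_2 = 210 and 1.2N_1 + N_2 = 279.
Substituting N_2 = 279 - 1.2N_1 into the first: N_1(1 - 0.522·1.2) = 210 - 0.522·279.
So N_1* = 64.4/0.374 = 172, and then N_2* = 279 - 1.2·172 = 72.3.

N_1* ≈ 172, N_2* ≈ 72.3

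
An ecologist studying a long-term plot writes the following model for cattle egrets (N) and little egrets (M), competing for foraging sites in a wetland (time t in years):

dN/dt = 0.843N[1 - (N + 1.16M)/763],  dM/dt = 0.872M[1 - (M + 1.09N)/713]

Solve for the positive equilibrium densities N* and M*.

N* ≈ 242, M* ≈ 449

Setting both brackets to zero gives the nullclines N + 1.16M = 763 and 1.09N + M = 713.
Substituting M = 713 - 1.09N into the first: N(1 - 1.16·1.09) = 763 - 1.16·713.
So N* = -64.1/-0.264 = 242, and then M* = 713 - 1.09·242 = 449.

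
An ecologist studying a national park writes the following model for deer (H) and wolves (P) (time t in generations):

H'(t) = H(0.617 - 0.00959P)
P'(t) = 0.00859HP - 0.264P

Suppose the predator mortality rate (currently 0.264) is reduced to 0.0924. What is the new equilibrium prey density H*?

At the interior fixed point, setting dP/dt = 0 with P > 0 fixes H* = (predator death rate)/(HP coefficient) — independent of the other coefficients.
With the change, H* = 0.0924/0.00859 = 10.8; it falls from 30.7.

H* ≈ 10.8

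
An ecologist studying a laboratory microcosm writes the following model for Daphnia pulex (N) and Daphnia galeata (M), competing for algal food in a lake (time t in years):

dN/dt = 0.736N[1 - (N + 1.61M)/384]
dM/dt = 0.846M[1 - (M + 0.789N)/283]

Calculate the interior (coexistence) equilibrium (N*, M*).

N* ≈ 265, M* ≈ 73.9

Setting both brackets to zero gives the nullclines N + 1.61M = 384 and 0.789N + M = 283.
Substituting M = 283 - 0.789N into the first: N(1 - 1.61·0.789) = 384 - 1.61·283.
So N* = -71.6/-0.27 = 265, and then M* = 283 - 0.789·265 = 73.9.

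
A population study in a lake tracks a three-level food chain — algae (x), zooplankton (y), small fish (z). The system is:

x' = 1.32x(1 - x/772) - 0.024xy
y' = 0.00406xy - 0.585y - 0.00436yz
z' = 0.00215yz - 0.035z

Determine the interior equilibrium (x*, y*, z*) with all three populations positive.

From dz/dt = 0: 0.00215y* = 0.035, so y* = 16.3.
From dx/dt = 0: 1.32(1 - x*/772) = 0.024·16.3, giving x* = 772·(1 - 0.296) = 544.
From dy/dt = 0: 0.00406·544 - 0.585 = 0.00436z*, so z* = 1.62/0.00436 = 372.

x* ≈ 544, y* ≈ 16.3, z* ≈ 372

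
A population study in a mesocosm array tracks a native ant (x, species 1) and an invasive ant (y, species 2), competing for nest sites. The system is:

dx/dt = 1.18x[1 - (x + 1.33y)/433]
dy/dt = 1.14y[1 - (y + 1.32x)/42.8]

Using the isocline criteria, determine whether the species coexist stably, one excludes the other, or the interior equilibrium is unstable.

species 1 excludes species 2

Compare the nullcline intercepts: K1/α12 = 433/1.33 = 326 > K2 = 42.8; K2/α21 = 42.8/1.32 = 32.4 < K1 = 433.
Since the inequalities point opposite ways, species 1 can invade but species 2 cannot.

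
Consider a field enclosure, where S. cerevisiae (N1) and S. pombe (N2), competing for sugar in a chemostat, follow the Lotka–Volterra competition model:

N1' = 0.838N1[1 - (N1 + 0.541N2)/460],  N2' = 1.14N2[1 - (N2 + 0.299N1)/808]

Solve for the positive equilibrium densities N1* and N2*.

Setting both brackets to zero gives the nullclines N1 + 0.541N2 = 460 and 0.299N1 + N2 = 808.
Substituting N2 = 808 - 0.299N1 into the first: N1(1 - 0.541·0.299) = 460 - 0.541·808.
So N1* = 22.9/0.838 = 27.3, and then N2* = 808 - 0.299·27.3 = 800.

N1* ≈ 27.3, N2* ≈ 800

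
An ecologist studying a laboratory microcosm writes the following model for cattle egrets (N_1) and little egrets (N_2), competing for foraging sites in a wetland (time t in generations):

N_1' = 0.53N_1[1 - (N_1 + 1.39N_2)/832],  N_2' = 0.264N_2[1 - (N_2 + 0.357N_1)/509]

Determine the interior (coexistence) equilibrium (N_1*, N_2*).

N_1* ≈ 247, N_2* ≈ 421

Setting both brackets to zero gives the nullclines N_1 + 1.39N_2 = 832 and 0.357N_1 + N_2 = 509.
Substituting N_2 = 509 - 0.357N_1 into the first: N_1(1 - 1.39·0.357) = 832 - 1.39·509.
So N_1* = 124/0.504 = 247, and then N_2* = 509 - 0.357·247 = 421.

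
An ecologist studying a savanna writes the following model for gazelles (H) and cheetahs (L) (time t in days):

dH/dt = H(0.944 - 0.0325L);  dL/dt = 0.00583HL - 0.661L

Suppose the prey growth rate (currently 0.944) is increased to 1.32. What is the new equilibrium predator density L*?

L* ≈ 40.6

At the interior fixed point, setting dH/dt = 0 with H > 0 fixes L* = (prey growth rate)/(HL coefficient) — independent of the other coefficients.
With the change, L* = 1.32/0.0325 = 40.6; it rises from 29.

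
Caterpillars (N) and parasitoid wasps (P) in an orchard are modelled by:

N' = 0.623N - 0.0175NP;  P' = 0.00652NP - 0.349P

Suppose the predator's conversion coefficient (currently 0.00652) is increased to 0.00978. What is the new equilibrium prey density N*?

At the interior fixed point, setting dP/dt = 0 with P > 0 fixes N* = (predator death rate)/(NP coefficient) — independent of the other coefficients.
With the change, N* = 0.349/0.00978 = 35.7; it falls from 53.5.

N* ≈ 35.7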